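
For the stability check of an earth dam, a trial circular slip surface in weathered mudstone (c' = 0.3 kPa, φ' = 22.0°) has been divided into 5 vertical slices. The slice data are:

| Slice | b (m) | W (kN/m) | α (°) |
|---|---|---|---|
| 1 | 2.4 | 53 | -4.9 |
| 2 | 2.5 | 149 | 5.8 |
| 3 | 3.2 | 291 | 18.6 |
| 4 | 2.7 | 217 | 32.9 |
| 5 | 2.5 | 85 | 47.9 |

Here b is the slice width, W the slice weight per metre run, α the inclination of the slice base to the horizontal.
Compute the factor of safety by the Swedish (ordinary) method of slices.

FS = 1.03

Ordinary method of slices: FS = Σ[c'·Δl_i + (W_i cosα_i)·tanφ'] / Σ W_i sinα_i, with Δl_i = b_i / cosα_i.
Slice 1: Δl = 2.4/cos(-4.9°) = 2.409 m; N'_1 = 53·cos(-4.9°) = 52.8; c'Δl = 0.72; W sinα = -4.5
Slice 2: Δl = 2.5/cos5.8° = 2.513 m; N'_2 = 149·cos5.8° = 148.2; c'Δl = 0.75; W sinα = 15.1
Slice 3: Δl = 3.2/cos18.6° = 3.376 m; N'_3 = 291·cos18.6° = 275.8; c'Δl = 1.01; W sinα = 92.8
Slice 4: Δl = 2.7/cos32.9° = 3.216 m; N'_4 = 217·cos32.9° = 182.2; c'Δl = 0.96; W sinα = 117.9
Slice 5: Δl = 2.5/cos47.9° = 3.729 m; N'_5 = 85·cos47.9° = 57.0; c'Δl = 1.12; W sinα = 63.1
Σc'Δl = 4.6 kN/m; ΣN' = 716.0 kN/m; ΣW sinα = 284.3 kN/m
Resisting = 4.6 + 716.0·tan22.0° = 4.6 + 289.3 = 293.9 kN/m
FS = 293.9 / 284.3 = 1.034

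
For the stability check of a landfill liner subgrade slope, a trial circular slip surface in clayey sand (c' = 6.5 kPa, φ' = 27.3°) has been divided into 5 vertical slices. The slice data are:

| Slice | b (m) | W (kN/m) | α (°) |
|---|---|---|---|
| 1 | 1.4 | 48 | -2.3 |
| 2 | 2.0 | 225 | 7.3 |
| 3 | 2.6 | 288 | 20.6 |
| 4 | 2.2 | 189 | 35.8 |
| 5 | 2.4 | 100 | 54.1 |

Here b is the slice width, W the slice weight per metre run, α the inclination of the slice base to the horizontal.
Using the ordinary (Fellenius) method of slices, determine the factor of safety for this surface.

Ordinary method of slices: FS = Σ[c'·Δl_i + (W_i cosα_i)·tanφ'] / Σ W_i sinα_i, with Δl_i = b_i / cosα_i.
Slice 1: Δl = 1.4/cos(-2.3°) = 1.401 m; N'_1 = 48·cos(-2.3°) = 48.0; c'Δl = 9.11; W sinα = -1.9
Slice 2: Δl = 2.0/cos7.3° = 2.016 m; N'_2 = 225·cos7.3° = 223.2; c'Δl = 13.11; W sinα = 28.6
Slice 3: Δl = 2.6/cos20.6° = 2.778 m; N'_3 = 288·cos20.6° = 269.6; c'Δl = 18.05; W sinα = 101.3
Slice 4: Δl = 2.2/cos35.8° = 2.712 m; N'_4 = 189·cos35.8° = 153.3; c'Δl = 17.63; W sinα = 110.6
Slice 5: Δl = 2.4/cos54.1° = 4.093 m; N'_5 = 100·cos54.1° = 58.6; c'Δl = 26.60; W sinα = 81.0
Σc'Δl = 84.5 kN/m; ΣN' = 752.7 kN/m; ΣW sinα = 319.6 kN/m
Resisting = 84.5 + 752.7·tan27.3° = 84.5 + 388.5 = 473.0 kN/m
FS = 473.0 / 319.6 = 1.480

FS = 1.48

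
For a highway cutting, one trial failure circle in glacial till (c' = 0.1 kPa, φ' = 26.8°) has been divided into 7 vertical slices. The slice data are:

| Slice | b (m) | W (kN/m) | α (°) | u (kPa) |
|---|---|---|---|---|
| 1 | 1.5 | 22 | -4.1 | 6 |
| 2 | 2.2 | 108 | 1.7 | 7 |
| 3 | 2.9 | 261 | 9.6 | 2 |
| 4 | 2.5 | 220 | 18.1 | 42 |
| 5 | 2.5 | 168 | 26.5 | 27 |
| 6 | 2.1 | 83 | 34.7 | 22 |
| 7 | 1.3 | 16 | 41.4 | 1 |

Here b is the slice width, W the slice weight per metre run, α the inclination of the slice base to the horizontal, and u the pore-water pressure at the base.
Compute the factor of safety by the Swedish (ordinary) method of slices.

Ordinary method of slices: FS = Σ[c'·Δl_i + (W_i cosα_i − u_i·Δl_i)·tanφ'] / Σ W_i sinα_i, with Δl_i = b_i / cosα_i.
Slice 1: Δl = 1.5/cos(-4.1°) = 1.504 m; N'_1 = 22·cos(-4.1°) − 6·1.504 = 12.9; c'Δl = 0.15; W sinα = -1.6
Slice 2: Δl = 2.2/cos1.7° = 2.201 m; N'_2 = 108·cos1.7° − 7·2.201 = 92.5; c'Δl = 0.22; W sinα = 3.2
Slice 3: Δl = 2.9/cos9.6° = 2.941 m; N'_3 = 261·cos9.6° − 2·2.941 = 251.5; c'Δl = 0.29; W sinα = 43.5
Slice 4: Δl = 2.5/cos18.1° = 2.630 m; N'_4 = 220·cos18.1° − 42·2.630 = 98.6; c'Δl = 0.26; W sinα = 68.3
Slice 5: Δl = 2.5/cos26.5° = 2.794 m; N'_5 = 168·cos26.5° − 27·2.794 = 74.9; c'Δl = 0.28; W sinα = 75.0
Slice 6: Δl = 2.1/cos34.7° = 2.554 m; N'_6 = 83·cos34.7° − 22·2.554 = 12.0; c'Δl = 0.26; W sinα = 47.3
Slice 7: Δl = 1.3/cos41.4° = 1.733 m; N'_7 = 16·cos41.4° − 1·1.733 = 10.3; c'Δl = 0.17; W sinα = 10.6
Σc'Δl = 1.6 kN/m; ΣN' = 552.8 kN/m; ΣW sinα = 246.3 kN/m
Resisting = 1.6 + 552.8·tan26.8° = 1.6 + 279.2 = 280.9 kN/m
FS = 280.9 / 246.3 = 1.140

FS = 1.14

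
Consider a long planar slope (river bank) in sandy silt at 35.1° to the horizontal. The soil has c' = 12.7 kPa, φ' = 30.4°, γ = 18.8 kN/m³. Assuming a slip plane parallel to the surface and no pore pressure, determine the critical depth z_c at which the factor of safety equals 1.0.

z_c = 8.69 m

Setting FS = 1.00 in FS = [c' + γz cos²β tanφ'] / [γz sinβ cosβ] and solving for z:
z = c' / [γ cosβ (FS·sinβ − cosβ·tanφ')]
  = 12.7 / [18.8·cos35.1°·(1.00·sin35.1° − cos35.1°·tan30.4°)]
  = 12.7 / [18.8·0.8181·(1.00·0.5750 − 0.8181·0.5867)]
  = 12.7 / 1.4612 = 8.691 m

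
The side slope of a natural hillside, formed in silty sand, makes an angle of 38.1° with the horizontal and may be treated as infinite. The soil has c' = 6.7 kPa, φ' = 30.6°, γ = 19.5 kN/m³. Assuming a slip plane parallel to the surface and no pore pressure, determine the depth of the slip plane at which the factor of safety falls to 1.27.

z = 1.37 m

Setting FS = 1.27 in FS = [c' + γz cos²β tanφ'] / [γz sinβ cosβ] and solving for z:
z = c' / [γ cosβ (FS·sinβ − cosβ·tanφ')]
  = 6.7 / [19.5·cos38.1°·(1.27·sin38.1° − cos38.1°·tan30.6°)]
  = 6.7 / [19.5·0.7869·(1.27·0.6170 − 0.7869·0.5914)]
  = 6.7 / 4.8835 = 1.372 m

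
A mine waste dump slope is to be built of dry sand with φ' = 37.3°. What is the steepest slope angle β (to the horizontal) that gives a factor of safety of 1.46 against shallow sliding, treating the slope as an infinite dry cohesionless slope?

For an infinite dry cohesionless slope FS = tanφ'/tanβ, so tanβ = tanφ' / FS.
tanβ = tan37.3° / 1.46 = 0.7618 / 1.46 = 0.5218
β = arctan(0.5218) = 27.55°

β = 27.6°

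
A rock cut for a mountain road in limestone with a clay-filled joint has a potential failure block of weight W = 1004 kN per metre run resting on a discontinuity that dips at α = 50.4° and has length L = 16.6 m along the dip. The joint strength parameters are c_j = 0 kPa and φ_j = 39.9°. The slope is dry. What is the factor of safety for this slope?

FS = 0.69

Resolving the block weight along and normal to the plane and applying the Mohr–Coulomb strength on the joint:
N' = W cosα = 1004·cos50.4° = 640.0 kN/m
Driving force T = W sinα = 1004·sin50.4° = 773.6 kN/m
Resisting force R = c_j·L + N'·tanφ_j = 0·16.6 + 640.0·tan39.9° = 0.0 + 535.1 = 535.1 kN/m
FS = R / T = 535.1 / 773.6 = 0.692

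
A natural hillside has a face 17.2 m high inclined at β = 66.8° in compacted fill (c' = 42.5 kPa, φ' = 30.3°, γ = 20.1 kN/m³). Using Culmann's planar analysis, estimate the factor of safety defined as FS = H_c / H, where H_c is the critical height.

FS = 1.99

H_c = (4c'/γ) · sinβ cosφ' / [1 − cos(β − φ')]
    = (4·42.5/20.1) · sin66.8°·cos30.3° / [1 − cos36.5°]
    = 8.458 · 0.7936 / 0.1961 = 34.22 m
FS = H_c / H = 34.22 / 17.2 = 1.989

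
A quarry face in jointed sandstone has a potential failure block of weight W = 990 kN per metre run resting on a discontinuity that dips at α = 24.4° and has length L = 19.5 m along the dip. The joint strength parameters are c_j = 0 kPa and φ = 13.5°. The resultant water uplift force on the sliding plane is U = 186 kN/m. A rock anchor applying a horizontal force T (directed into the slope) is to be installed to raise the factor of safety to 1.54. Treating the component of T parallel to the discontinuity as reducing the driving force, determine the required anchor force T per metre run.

Resolving forces along and normal to the sliding plane, with the horizontal anchor force T adding T·sinα to the effective normal force and T·cosα acting up the plane against the driving force:
FS = [c_jL + (W cosα − U + T sinα) tanφ] / [W sinα − T cosα]
Without the anchor: N' = 715.6 kN/m, driving T_d = 409.0 kN/m, resisting R = 0·19.5 + 715.6·tan13.5° = 171.8 kN/m, FS = 0.42.
Setting FS = 1.54 and solving for T:
1.54·(409.0 − T cos24.4°) = 171.8 + T sin24.4°·tan13.5°
T·(sin24.4°·tan13.5° + 1.54·cos24.4°) = 1.54·409.0 − 171.8
T·(0.4131·0.2401 + 1.54·0.9107) = 629.8 − 171.8 = 458.0
T·1.5016 = 458.0
T = 305.0 kN/m

T = 305 kN/m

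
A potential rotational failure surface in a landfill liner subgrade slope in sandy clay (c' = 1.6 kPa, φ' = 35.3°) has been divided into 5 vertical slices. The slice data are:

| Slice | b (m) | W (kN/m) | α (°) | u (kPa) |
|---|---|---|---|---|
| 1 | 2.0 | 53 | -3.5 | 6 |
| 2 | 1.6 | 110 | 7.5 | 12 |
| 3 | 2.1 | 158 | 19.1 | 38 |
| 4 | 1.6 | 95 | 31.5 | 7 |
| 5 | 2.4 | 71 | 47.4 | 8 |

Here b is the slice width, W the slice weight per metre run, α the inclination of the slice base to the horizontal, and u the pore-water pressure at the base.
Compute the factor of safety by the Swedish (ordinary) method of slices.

Ordinary method of slices: FS = Σ[c'·Δl_i + (W_i cosα_i − u_i·Δl_i)·tanφ'] / Σ W_i sinα_i, with Δl_i = b_i / cosα_i.
Slice 1: Δl = 2.0/cos(-3.5°) = 2.004 m; N'_1 = 53·cos(-3.5°) − 6·2.004 = 40.9; c'Δl = 3.21; W sinα = -3.2
Slice 2: Δl = 1.6/cos7.5° = 1.614 m; N'_2 = 110·cos7.5° − 12·1.614 = 89.7; c'Δl = 2.58; W sinα = 14.4
Slice 3: Δl = 2.1/cos19.1° = 2.222 m; N'_3 = 158·cos19.1° − 38·2.222 = 64.9; c'Δl = 3.56; W sinα = 51.7
Slice 4: Δl = 1.6/cos31.5° = 1.877 m; N'_4 = 95·cos31.5° − 7·1.877 = 67.9; c'Δl = 3.00; W sinα = 49.6
Slice 5: Δl = 2.4/cos47.4° = 3.546 m; N'_5 = 71·cos47.4° − 8·3.546 = 19.7; c'Δl = 5.67; W sinα = 52.3
Σc'Δl = 18.0 kN/m; ΣN' = 283.0 kN/m; ΣW sinα = 164.7 kN/m
Resisting = 18.0 + 283.0·tan35.3° = 18.0 + 200.4 = 218.4 kN/m
FS = 218.4 / 164.7 = 1.326

FS = 1.33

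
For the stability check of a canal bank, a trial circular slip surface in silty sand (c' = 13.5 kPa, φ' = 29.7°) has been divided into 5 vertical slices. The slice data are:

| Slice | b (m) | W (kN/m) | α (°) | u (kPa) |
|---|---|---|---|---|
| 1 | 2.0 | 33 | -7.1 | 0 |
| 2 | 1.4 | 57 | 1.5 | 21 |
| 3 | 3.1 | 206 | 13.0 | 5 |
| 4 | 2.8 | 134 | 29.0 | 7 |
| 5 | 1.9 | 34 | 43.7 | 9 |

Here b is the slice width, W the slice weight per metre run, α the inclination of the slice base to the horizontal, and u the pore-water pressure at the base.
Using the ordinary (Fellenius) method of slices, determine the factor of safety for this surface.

Ordinary method of slices: FS = Σ[c'·Δl_i + (W_i cosα_i − u_i·Δl_i)·tanφ'] / Σ W_i sinα_i, with Δl_i = b_i / cosα_i.
Slice 1: Δl = 2.0/cos(-7.1°) = 2.015 m; N'_1 = 33·cos(-7.1°) − 0·2.015 = 32.7; c'Δl = 27.21; W sinα = -4.1
Slice 2: Δl = 1.4/cos1.5° = 1.400 m; N'_2 = 57·cos1.5° − 21·1.400 = 27.6; c'Δl = 18.91; W sinα = 1.5
Slice 3: Δl = 3.1/cos13.0° = 3.182 m; N'_3 = 206·cos13.0° − 5·3.182 = 184.8; c'Δl = 42.95; W sinα = 46.3
Slice 4: Δl = 2.8/cos29.0° = 3.201 m; N'_4 = 134·cos29.0° − 7·3.201 = 94.8; c'Δl = 43.22; W sinα = 65.0
Slice 5: Δl = 1.9/cos43.7° = 2.628 m; N'_5 = 34·cos43.7° − 9·2.628 = 0.9; c'Δl = 35.48; W sinα = 23.5
Σc'Δl = 167.8 kN/m; ΣN' = 340.8 kN/m; ΣW sinα = 132.2 kN/m
Resisting = 167.8 + 340.8·tan29.7° = 167.8 + 194.4 = 362.2 kN/m
FS = 362.2 / 132.2 = 2.739

FS = 2.74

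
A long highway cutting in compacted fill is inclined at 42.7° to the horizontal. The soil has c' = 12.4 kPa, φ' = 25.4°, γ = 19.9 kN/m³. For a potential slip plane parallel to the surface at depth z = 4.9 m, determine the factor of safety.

For an infinite slope with a slip plane parallel to the surface (no pore pressure): FS = [c' + γz cos²β tanφ'] / [γz sinβ cosβ].
γz = 19.9·4.9 = 97.51 kN/m²
Numerator = 12.4 + 97.51·cos²42.7°·tan25.4° = 12.4 + 97.51·0.5401·0.4748 = 37.407 kPa
Denominator = 97.51·sin42.7°·cos42.7° = 97.51·0.6782·0.7349 = 48.598 kPa
FS = 37.407 / 48.598 = 0.770

FS = 0.77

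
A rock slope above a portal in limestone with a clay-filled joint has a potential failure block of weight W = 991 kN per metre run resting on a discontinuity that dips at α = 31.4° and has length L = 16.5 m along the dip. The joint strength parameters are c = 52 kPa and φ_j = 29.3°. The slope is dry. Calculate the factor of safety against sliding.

FS = 2.58

Resolving the block weight along and normal to the plane and applying the Mohr–Coulomb strength on the joint:
N' = W cosα = 991·cos31.4° = 845.9 kN/m
Driving force T = W sinα = 991·sin31.4° = 516.3 kN/m
Resisting force R = c·L + N'·tanφ_j = 52·16.5 + 845.9·tan29.3° = 858.0 + 474.7 = 1332.7 kN/m
FS = R / T = 1332.7 / 516.3 = 2.581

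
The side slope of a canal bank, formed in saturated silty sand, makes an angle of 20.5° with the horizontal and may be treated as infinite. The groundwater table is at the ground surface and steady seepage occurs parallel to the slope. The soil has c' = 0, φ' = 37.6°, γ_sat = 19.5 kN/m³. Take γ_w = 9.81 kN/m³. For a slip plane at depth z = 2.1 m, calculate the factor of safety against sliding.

With seepage parallel to the slope and the water table at the surface, the effective normal stress on the slip plane uses the buoyant unit weight γ' = γ_sat − γ_w while the driving shear stress uses γ_sat:
FS = [c' + γ' z cos²β tanφ'] / [γ_sat z sinβ cosβ]
(For c' = 0 this reduces to FS = (γ'/γ_sat)·tanφ'/tanβ.)
γ' = 19.5 − 9.81 = 9.69 kN/m³
Numerator = 0.0 + 9.69·2.1·cos²20.5°·tan37.6° = 0.0 + 9.69·2.1·0.8774·0.7701 = 13.749 kPa
Denominator = 19.5·2.1·sin20.5°·cos20.5° = 19.5·2.1·0.3502·0.9367 = 13.433 kPa
FS = 13.749 / 13.433 = 1.024

FS = 1.02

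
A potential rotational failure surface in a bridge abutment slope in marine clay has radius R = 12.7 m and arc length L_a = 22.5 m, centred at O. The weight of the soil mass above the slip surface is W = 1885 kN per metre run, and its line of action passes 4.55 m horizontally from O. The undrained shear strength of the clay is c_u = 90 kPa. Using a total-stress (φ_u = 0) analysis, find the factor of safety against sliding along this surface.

FS = 3.00

Taking moments about the centre O, the resisting moment is provided by the undrained shear strength acting along the arc:
M_R = c_u·L_a·R = 90·22.50·12.7 = 25717.5 kN·m/m
M_D = W·d = 1885·4.55 = 8576.8 kN·m/m
FS = M_R / M_D = 25717.5 / 8576.8 = 2.999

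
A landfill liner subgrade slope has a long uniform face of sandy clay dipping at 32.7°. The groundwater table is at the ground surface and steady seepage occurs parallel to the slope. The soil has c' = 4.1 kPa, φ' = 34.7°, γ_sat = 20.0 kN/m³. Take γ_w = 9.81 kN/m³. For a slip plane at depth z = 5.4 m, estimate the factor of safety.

FS = 0.63

With seepage parallel to the slope and the water table at the surface, the effective normal stress on the slip plane uses the buoyant unit weight γ' = γ_sat − γ_w while the driving shear stress uses γ_sat:
FS = [c' + γ' z cos²β tanφ'] / [γ_sat z sinβ cosβ]
γ' = 20.0 − 9.81 = 10.19 kN/m³
Numerator = 4.1 + 10.19·5.4·cos²32.7°·tan34.7° = 4.1 + 10.19·5.4·0.7081·0.6924 = 31.081 kPa
Denominator = 20.0·5.4·sin32.7°·cos32.7° = 20.0·5.4·0.5402·0.8415 = 49.099 kPa
FS = 31.081 / 49.099 = 0.633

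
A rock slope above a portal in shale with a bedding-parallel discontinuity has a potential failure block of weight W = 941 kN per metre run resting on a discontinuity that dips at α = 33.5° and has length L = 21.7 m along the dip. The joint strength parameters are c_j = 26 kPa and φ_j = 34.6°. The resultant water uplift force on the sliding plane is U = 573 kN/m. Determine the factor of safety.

FS = 1.37

Resolving the block weight along and normal to the plane and applying the Mohr–Coulomb strength on the joint:
N' = W cosα − U = 941·cos33.5° − 573 = 211.7 kN/m
Driving force T = W sinα = 941·sin33.5° = 519.4 kN/m
Resisting force R = c_j·L + N'·tanφ_j = 26·21.7 + 211.7·tan34.6° = 564.2 + 146.0 = 710.2 kN/m
FS = R / T = 710.2 / 519.4 = 1.367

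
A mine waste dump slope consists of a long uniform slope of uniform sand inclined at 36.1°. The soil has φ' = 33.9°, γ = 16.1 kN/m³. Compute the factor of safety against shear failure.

FS = 0.92

For a dry cohesionless infinite slope the factor of safety is FS = tanφ' / tanβ.
FS = tan33.9° / tan36.1° = 0.6720 / 0.7292 = 0.922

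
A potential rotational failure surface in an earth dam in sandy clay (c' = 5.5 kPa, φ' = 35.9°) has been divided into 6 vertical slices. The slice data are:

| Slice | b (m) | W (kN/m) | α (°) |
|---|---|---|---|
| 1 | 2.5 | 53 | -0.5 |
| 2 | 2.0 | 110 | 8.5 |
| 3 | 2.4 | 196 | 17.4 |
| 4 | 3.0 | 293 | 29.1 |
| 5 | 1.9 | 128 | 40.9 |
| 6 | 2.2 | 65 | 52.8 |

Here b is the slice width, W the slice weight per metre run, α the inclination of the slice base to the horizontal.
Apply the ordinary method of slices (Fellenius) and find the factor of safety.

Ordinary method of slices: FS = Σ[c'·Δl_i + (W_i cosα_i)·tanφ'] / Σ W_i sinα_i, with Δl_i = b_i / cosα_i.
Slice 1: Δl = 2.5/cos(-0.5°) = 2.500 m; N'_1 = 53·cos(-0.5°) = 53.0; c'Δl = 13.75; W sinα = -0.5
Slice 2: Δl = 2.0/cos8.5° = 2.022 m; N'_2 = 110·cos8.5° = 108.8; c'Δl = 11.12; W sinα = 16.3
Slice 3: Δl = 2.4/cos17.4° = 2.515 m; N'_3 = 196·cos17.4° = 187.0; c'Δl = 13.83; W sinα = 58.6
Slice 4: Δl = 3.0/cos29.1° = 3.433 m; N'_4 = 293·cos29.1° = 256.0; c'Δl = 18.88; W sinα = 142.5
Slice 5: Δl = 1.9/cos40.9° = 2.514 m; N'_5 = 128·cos40.9° = 96.7; c'Δl = 13.83; W sinα = 83.8
Slice 6: Δl = 2.2/cos52.8° = 3.639 m; N'_6 = 65·cos52.8° = 39.3; c'Δl = 20.01; W sinα = 51.8
Σc'Δl = 91.4 kN/m; ΣN' = 740.9 kN/m; ΣW sinα = 352.5 kN/m
Resisting = 91.4 + 740.9·tan35.9° = 91.4 + 536.3 = 627.7 kN/m
FS = 627.7 / 352.5 = 1.781

FS = 1.78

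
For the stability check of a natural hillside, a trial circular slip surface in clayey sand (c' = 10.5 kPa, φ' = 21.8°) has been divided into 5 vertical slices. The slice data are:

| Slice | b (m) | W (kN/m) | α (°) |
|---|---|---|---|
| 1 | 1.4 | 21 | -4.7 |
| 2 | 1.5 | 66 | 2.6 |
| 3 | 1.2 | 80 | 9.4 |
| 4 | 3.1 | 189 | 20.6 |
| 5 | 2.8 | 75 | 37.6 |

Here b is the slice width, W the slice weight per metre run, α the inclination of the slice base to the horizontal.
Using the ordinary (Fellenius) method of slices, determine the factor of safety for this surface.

Ordinary method of slices: FS = Σ[c'·Δl_i + (W_i cosα_i)·tanφ'] / Σ W_i sinα_i, with Δl_i = b_i / cosα_i.
Slice 1: Δl = 1.4/cos(-4.7°) = 1.405 m; N'_1 = 21·cos(-4.7°) = 20.9; c'Δl = 14.75; W sinα = -1.7
Slice 2: Δl = 1.5/cos2.6° = 1.502 m; N'_2 = 66·cos2.6° = 65.9; c'Δl = 15.77; W sinα = 3.0
Slice 3: Δl = 1.2/cos9.4° = 1.216 m; N'_3 = 80·cos9.4° = 78.9; c'Δl = 12.77; W sinα = 13.1
Slice 4: Δl = 3.1/cos20.6° = 3.312 m; N'_4 = 189·cos20.6° = 176.9; c'Δl = 34.77; W sinα = 66.5
Slice 5: Δl = 2.8/cos37.6° = 3.534 m; N'_5 = 75·cos37.6° = 59.4; c'Δl = 37.11; W sinα = 45.8
Σc'Δl = 115.2 kN/m; ΣN' = 402.1 kN/m; ΣW sinα = 126.6 kN/m
Resisting = 115.2 + 402.1·tan21.8° = 115.2 + 160.8 = 276.0 kN/m
FS = 276.0 / 126.6 = 2.180

FS = 2.18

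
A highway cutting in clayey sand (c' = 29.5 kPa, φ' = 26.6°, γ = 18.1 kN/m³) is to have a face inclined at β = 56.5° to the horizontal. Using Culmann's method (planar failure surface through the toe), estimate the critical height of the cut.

Culmann's analysis gives the critical failure plane at α_cr = (β + φ')/2 = (56.5 + 26.6)/2 = 41.5°, and the critical height
H_c = (4c'/γ) · sinβ cosφ' / [1 − cos(β − φ')]
    = (4·29.5/18.1) · sin56.5°·cos26.6° / [1 − cos(29.9°)]
    = 6.519 · 0.8339·0.8942 / [1 − 0.8669]
    = 6.519 · 0.7456 / 0.1331
    = 36.52 m

H_c = 36.52 m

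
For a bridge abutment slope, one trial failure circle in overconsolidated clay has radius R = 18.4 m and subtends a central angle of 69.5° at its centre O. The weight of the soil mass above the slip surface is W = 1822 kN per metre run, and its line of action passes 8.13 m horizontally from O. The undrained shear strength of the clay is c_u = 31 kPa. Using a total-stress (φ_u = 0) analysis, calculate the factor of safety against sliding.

FS = 0.86

Taking moments about the centre O, the resisting moment is provided by the undrained shear strength acting along the arc:
Arc length L_a = R·θ = 18.4·(69.5°·π/180) = 18.4·1.2130 = 22.32 m
M_R = c_u·L_a·R = 31·22.32·18.4 = 12730.9 kN·m/m
M_D = W·d = 1822·8.13 = 14812.9 kN·m/m
FS = M_R / M_D = 12730.9 / 14812.9 = 0.859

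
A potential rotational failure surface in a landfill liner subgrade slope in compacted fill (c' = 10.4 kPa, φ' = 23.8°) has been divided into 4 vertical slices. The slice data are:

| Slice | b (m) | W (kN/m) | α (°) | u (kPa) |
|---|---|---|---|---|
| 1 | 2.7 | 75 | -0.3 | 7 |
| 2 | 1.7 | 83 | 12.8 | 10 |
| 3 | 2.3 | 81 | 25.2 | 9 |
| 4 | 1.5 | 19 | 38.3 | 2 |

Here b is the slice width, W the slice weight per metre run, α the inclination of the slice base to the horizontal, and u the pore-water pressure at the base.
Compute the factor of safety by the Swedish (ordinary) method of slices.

Ordinary method of slices: FS = Σ[c'·Δl_i + (W_i cosα_i − u_i·Δl_i)·tanφ'] / Σ W_i sinα_i, with Δl_i = b_i / cosα_i.
Slice 1: Δl = 2.7/cos(-0.3°) = 2.700 m; N'_1 = 75·cos(-0.3°) − 7·2.700 = 56.1; c'Δl = 28.08; W sinα = -0.4
Slice 2: Δl = 1.7/cos12.8° = 1.743 m; N'_2 = 83·cos12.8° − 10·1.743 = 63.5; c'Δl = 18.13; W sinα = 18.4
Slice 3: Δl = 2.3/cos25.2° = 2.542 m; N'_3 = 81·cos25.2° − 9·2.542 = 50.4; c'Δl = 26.44; W sinα = 34.5
Slice 4: Δl = 1.5/cos38.3° = 1.911 m; N'_4 = 19·cos38.3° − 2·1.911 = 11.1; c'Δl = 19.88; W sinα = 11.8
Σc'Δl = 92.5 kN/m; ΣN' = 181.1 kN/m; ΣW sinα = 64.3 kN/m
Resisting = 92.5 + 181.1·tan23.8° = 92.5 + 79.9 = 172.4 kN/m
FS = 172.4 / 64.3 = 2.683

FS = 2.68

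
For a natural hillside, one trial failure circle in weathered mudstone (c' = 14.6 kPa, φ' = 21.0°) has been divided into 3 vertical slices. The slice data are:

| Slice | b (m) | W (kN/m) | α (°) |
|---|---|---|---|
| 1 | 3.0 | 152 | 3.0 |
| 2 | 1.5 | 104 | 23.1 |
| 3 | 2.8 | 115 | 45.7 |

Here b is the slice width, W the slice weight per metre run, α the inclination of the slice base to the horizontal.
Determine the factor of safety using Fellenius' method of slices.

Ordinary method of slices: FS = Σ[c'·Δl_i + (W_i cosα_i)·tanφ'] / Σ W_i sinα_i, with Δl_i = b_i / cosα_i.
Slice 1: Δl = 3.0/cos3.0° = 3.004 m; N'_1 = 152·cos3.0° = 151.8; c'Δl = 43.86; W sinα = 8.0
Slice 2: Δl = 1.5/cos23.1° = 1.631 m; N'_2 = 104·cos23.1° = 95.7; c'Δl = 23.81; W sinα = 40.8
Slice 3: Δl = 2.8/cos45.7° = 4.009 m; N'_3 = 115·cos45.7° = 80.3; c'Δl = 58.53; W sinα = 82.3
Σc'Δl = 126.2 kN/m; ΣN' = 327.8 kN/m; ΣW sinα = 131.1 kN/m
Resisting = 126.2 + 327.8·tan21.0° = 126.2 + 125.8 = 252.0 kN/m
FS = 252.0 / 131.1 = 1.923

FS = 1.92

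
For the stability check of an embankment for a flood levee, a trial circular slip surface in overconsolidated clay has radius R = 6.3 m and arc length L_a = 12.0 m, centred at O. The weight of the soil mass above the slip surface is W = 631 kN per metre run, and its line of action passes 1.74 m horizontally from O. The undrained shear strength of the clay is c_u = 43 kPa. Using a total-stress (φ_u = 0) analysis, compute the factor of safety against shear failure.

FS = 2.96

Taking moments about the centre O, the resisting moment is provided by the undrained shear strength acting along the arc:
M_R = c_u·L_a·R = 43·12.00·6.3 = 3250.8 kN·m/m
M_D = W·d = 631·1.74 = 1097.9 kN·m/m
FS = M_R / M_D = 3250.8 / 1097.9 = 2.961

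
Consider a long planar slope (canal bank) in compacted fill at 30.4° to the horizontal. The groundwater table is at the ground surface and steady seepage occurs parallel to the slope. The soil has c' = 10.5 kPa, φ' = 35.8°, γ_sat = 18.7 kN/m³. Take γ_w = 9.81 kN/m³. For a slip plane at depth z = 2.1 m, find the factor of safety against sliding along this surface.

With seepage parallel to the slope and the water table at the surface, the effective normal stress on the slip plane uses the buoyant unit weight γ' = γ_sat − γ_w while the driving shear stress uses γ_sat:
FS = [c' + γ' z cos²β tanφ'] / [γ_sat z sinβ cosβ]
γ' = 18.7 − 9.81 = 8.89 kN/m³
Numerator = 10.5 + 8.89·2.1·cos²30.4°·tan35.8° = 10.5 + 8.89·2.1·0.7439·0.7212 = 20.517 kPa
Denominator = 18.7·2.1·sin30.4°·cos30.4° = 18.7·2.1·0.5060·0.8625 = 17.140 kPa
FS = 20.517 / 17.140 = 1.197

FS = 1.20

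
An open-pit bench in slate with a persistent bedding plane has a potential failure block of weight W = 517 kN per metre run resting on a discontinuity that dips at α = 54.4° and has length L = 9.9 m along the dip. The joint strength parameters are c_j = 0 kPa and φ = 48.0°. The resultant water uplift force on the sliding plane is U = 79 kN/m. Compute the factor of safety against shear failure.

Resolving the block weight along and normal to the plane and applying the Mohr–Coulomb strength on the joint:
N' = W cosα − U = 517·cos54.4° − 79 = 222.0 kN/m
Driving force T = W sinα = 517·sin54.4° = 420.4 kN/m
Resisting force R = c_j·L + N'·tanφ = 0·9.9 + 222.0·tan48.0° = 0.0 + 246.5 = 246.5 kN/m
FS = R / T = 246.5 / 420.4 = 0.586

FS = 0.59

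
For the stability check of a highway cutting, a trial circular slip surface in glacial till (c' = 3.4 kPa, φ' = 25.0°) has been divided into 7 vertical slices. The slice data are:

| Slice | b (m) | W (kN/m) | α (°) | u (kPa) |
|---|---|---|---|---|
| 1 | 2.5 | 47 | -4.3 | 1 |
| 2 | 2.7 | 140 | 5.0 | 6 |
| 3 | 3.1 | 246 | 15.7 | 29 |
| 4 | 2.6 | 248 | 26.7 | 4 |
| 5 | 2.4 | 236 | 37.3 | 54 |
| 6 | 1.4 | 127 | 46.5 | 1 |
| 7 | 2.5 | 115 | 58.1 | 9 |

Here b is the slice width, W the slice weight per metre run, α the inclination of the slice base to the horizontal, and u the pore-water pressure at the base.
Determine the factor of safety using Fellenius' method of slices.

FS = 0.72

Ordinary method of slices: FS = Σ[c'·Δl_i + (W_i cosα_i − u_i·Δl_i)·tanφ'] / Σ W_i sinα_i, with Δl_i = b_i / cosα_i.
Slice 1: Δl = 2.5/cos(-4.3°) = 2.507 m; N'_1 = 47·cos(-4.3°) − 1·2.507 = 44.4; c'Δl = 8.52; W sinα = -3.5
Slice 2: Δl = 2.7/cos5.0° = 2.710 m; N'_2 = 140·cos5.0° − 6·2.710 = 123.2; c'Δl = 9.22; W sinα = 12.2
Slice 3: Δl = 3.1/cos15.7° = 3.220 m; N'_3 = 246·cos15.7° − 29·3.220 = 143.4; c'Δl = 10.95; W sinα = 66.6
Slice 4: Δl = 2.6/cos26.7° = 2.910 m; N'_4 = 248·cos26.7° − 4·2.910 = 209.9; c'Δl = 9.90; W sinα = 111.4
Slice 5: Δl = 2.4/cos37.3° = 3.017 m; N'_5 = 236·cos37.3° − 54·3.017 = 24.8; c'Δl = 10.26; W sinα = 143.0
Slice 6: Δl = 1.4/cos46.5° = 2.034 m; N'_6 = 127·cos46.5° − 1·2.034 = 85.4; c'Δl = 6.92; W sinα = 92.1
Slice 7: Δl = 2.5/cos58.1° = 4.731 m; N'_7 = 115·cos58.1° − 9·4.731 = 18.2; c'Δl = 16.09; W sinα = 97.6
Σc'Δl = 71.8 kN/m; ΣN' = 649.3 kN/m; ΣW sinα = 519.4 kN/m
Resisting = 71.8 + 649.3·tan25.0° = 71.8 + 302.8 = 374.6 kN/m
FS = 374.6 / 519.4 = 0.721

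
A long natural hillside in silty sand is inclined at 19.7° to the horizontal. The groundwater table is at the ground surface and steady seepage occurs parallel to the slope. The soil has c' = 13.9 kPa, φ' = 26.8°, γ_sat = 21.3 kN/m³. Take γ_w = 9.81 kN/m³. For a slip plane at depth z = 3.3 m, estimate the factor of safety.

With seepage parallel to the slope and the water table at the surface, the effective normal stress on the slip plane uses the buoyant unit weight γ' = γ_sat − γ_w while the driving shear stress uses γ_sat:
FS = [c' + γ' z cos²β tanφ'] / [γ_sat z sinβ cosβ]
γ' = 21.3 − 9.81 = 11.49 kN/m³
Numerator = 13.9 + 11.49·3.3·cos²19.7°·tan26.8° = 13.9 + 11.49·3.3·0.8864·0.5051 = 30.877 kPa
Denominator = 21.3·3.3·sin19.7°·cos19.7° = 21.3·3.3·0.3371·0.9415 = 22.308 kPa
FS = 30.877 / 22.308 = 1.384

FS = 1.38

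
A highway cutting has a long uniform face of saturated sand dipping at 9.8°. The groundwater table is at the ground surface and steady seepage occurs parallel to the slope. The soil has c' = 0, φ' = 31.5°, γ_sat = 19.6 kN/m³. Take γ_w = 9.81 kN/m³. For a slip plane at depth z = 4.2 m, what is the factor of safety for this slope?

FS = 1.77

With seepage parallel to the slope and the water table at the surface, the effective normal stress on the slip plane uses the buoyant unit weight γ' = γ_sat − γ_w while the driving shear stress uses γ_sat:
FS = [c' + γ' z cos²β tanφ'] / [γ_sat z sinβ cosβ]
(For c' = 0 this reduces to FS = (γ'/γ_sat)·tanφ'/tanβ.)
γ' = 19.6 − 9.81 = 9.79 kN/m³
Numerator = 0.0 + 9.79·4.2·cos²9.8°·tan31.5° = 0.0 + 9.79·4.2·0.9710·0.6128 = 24.467 kPa
Denominator = 19.6·4.2·sin9.8°·cos9.8° = 19.6·4.2·0.1702·0.9854 = 13.807 kPa
FS = 24.467 / 13.807 = 1.772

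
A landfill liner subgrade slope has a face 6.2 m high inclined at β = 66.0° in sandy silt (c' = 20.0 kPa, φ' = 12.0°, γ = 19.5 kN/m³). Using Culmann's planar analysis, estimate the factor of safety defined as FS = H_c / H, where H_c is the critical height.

FS = 1.43

H_c = (4c'/γ) · sinβ cosφ' / [1 − cos(β − φ')]
    = (4·20.0/19.5) · sin66.0°·cos12.0° / [1 − cos54.0°]
    = 4.103 · 0.8936 / 0.4122 = 8.89 m
FS = H_c / H = 8.89 / 6.2 = 1.434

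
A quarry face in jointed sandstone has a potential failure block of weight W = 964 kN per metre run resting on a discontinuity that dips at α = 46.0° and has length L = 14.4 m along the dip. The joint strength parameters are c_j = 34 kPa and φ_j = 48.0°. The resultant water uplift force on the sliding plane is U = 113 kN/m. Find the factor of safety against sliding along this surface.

Resolving the block weight along and normal to the plane and applying the Mohr–Coulomb strength on the joint:
N' = W cosα − U = 964·cos46.0° − 113 = 556.7 kN/m
Driving force T = W sinα = 964·sin46.0° = 693.4 kN/m
Resisting force R = c_j·L + N'·tanφ_j = 34·14.4 + 556.7·tan48.0° = 489.6 + 618.2 = 1107.8 kN/m
FS = R / T = 1107.8 / 693.4 = 1.598

FS = 1.60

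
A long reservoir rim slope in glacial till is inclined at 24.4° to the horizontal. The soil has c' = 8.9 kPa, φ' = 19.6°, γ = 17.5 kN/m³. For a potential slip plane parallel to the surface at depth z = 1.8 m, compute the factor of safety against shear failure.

FS = 1.54

For an infinite slope with a slip plane parallel to the surface (no pore pressure): FS = [c' + γz cos²β tanφ'] / [γz sinβ cosβ].
γz = 17.5·1.8 = 31.50 kN/m²
Numerator = 8.9 + 31.50·cos²24.4°·tan19.6° = 8.9 + 31.50·0.8293·0.3561 = 18.202 kPa
Denominator = 31.50·sin24.4°·cos24.4° = 31.50·0.4131·0.9107 = 11.851 kPa
FS = 18.202 / 11.851 = 1.536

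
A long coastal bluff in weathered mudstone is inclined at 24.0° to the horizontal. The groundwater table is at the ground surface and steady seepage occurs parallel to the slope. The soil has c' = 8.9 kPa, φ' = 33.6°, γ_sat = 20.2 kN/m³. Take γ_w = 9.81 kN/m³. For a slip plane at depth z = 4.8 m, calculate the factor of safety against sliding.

FS = 1.01

With seepage parallel to the slope and the water table at the surface, the effective normal stress on the slip plane uses the buoyant unit weight γ' = γ_sat − γ_w while the driving shear stress uses γ_sat:
FS = [c' + γ' z cos²β tanφ'] / [γ_sat z sinβ cosβ]
γ' = 20.2 − 9.81 = 10.39 kN/m³
Numerator = 8.9 + 10.39·4.8·cos²24.0°·tan33.6° = 8.9 + 10.39·4.8·0.8346·0.6644 = 36.553 kPa
Denominator = 20.2·4.8·sin24.0°·cos24.0° = 20.2·4.8·0.4067·0.9135 = 36.028 kPa
FS = 36.553 / 36.028 = 1.015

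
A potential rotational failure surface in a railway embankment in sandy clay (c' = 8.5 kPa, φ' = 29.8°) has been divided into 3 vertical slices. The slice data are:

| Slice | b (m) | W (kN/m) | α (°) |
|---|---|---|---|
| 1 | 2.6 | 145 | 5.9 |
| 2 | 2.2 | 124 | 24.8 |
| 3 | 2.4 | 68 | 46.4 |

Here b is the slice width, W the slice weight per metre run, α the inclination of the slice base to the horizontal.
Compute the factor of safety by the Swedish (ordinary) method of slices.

FS = 2.12

Ordinary method of slices: FS = Σ[c'·Δl_i + (W_i cosα_i)·tanφ'] / Σ W_i sinα_i, with Δl_i = b_i / cosα_i.
Slice 1: Δl = 2.6/cos5.9° = 2.614 m; N'_1 = 145·cos5.9° = 144.2; c'Δl = 22.22; W sinα = 14.9
Slice 2: Δl = 2.2/cos24.8° = 2.424 m; N'_2 = 124·cos24.8° = 112.6; c'Δl = 20.60; W sinα = 52.0
Slice 3: Δl = 2.4/cos46.4° = 3.480 m; N'_3 = 68·cos46.4° = 46.9; c'Δl = 29.58; W sinα = 49.2
Σc'Δl = 72.4 kN/m; ΣN' = 303.7 kN/m; ΣW sinα = 116.2 kN/m
Resisting = 72.4 + 303.7·tan29.8° = 72.4 + 173.9 = 246.3 kN/m
FS = 246.3 / 116.2 = 2.121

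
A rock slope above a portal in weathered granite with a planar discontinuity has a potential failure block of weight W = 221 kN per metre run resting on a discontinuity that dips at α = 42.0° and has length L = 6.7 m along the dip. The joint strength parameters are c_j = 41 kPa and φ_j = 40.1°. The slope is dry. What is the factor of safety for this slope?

FS = 2.79

Resolving the block weight along and normal to the plane and applying the Mohr–Coulomb strength on the joint:
N' = W cosα = 221·cos42.0° = 164.2 kN/m
Driving force T = W sinα = 221·sin42.0° = 147.9 kN/m
Resisting force R = c_j·L + N'·tanφ_j = 41·6.7 + 164.2·tan40.1° = 274.7 + 138.3 = 413.0 kN/m
FS = R / T = 413.0 / 147.9 = 2.793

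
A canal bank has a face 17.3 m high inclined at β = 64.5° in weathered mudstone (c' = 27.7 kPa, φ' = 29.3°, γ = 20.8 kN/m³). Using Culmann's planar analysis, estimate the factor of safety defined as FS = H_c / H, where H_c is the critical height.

FS = 1.33

H_c = (4c'/γ) · sinβ cosφ' / [1 − cos(β − φ')]
    = (4·27.7/20.8) · sin64.5°·cos29.3° / [1 − cos35.2°]
    = 5.327 · 0.7871 / 0.1829 = 22.93 m
FS = H_c / H = 22.93 / 17.3 = 1.325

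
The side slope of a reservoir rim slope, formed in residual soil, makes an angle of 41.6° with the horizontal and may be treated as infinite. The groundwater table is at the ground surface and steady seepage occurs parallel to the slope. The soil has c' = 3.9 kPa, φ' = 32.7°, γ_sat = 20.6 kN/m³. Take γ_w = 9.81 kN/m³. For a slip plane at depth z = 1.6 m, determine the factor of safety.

With seepage parallel to the slope and the water table at the surface, the effective normal stress on the slip plane uses the buoyant unit weight γ' = γ_sat − γ_w while the driving shear stress uses γ_sat:
FS = [c' + γ' z cos²β tanφ'] / [γ_sat z sinβ cosβ]
γ' = 20.6 − 9.81 = 10.79 kN/m³
Numerator = 3.9 + 10.79·1.6·cos²41.6°·tan32.7° = 3.9 + 10.79·1.6·0.5592·0.6420 = 10.098 kPa
Denominator = 20.6·1.6·sin41.6°·cos41.6° = 20.6·1.6·0.6639·0.7478 = 16.364 kPa
FS = 10.098 / 16.364 = 0.617

FS = 0.62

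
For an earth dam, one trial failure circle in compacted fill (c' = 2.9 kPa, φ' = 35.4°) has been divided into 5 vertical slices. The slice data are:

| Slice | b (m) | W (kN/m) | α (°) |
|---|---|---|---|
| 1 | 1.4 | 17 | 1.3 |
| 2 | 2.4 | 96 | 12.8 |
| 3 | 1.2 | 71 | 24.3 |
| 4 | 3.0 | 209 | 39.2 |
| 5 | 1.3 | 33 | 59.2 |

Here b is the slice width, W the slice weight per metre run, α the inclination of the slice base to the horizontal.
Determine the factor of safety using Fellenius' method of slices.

Ordinary method of slices: FS = Σ[c'·Δl_i + (W_i cosα_i)·tanφ'] / Σ W_i sinα_i, with Δl_i = b_i / cosα_i.
Slice 1: Δl = 1.4/cos1.3° = 1.400 m; N'_1 = 17·cos1.3° = 17.0; c'Δl = 4.06; W sinα = 0.4
Slice 2: Δl = 2.4/cos12.8° = 2.461 m; N'_2 = 96·cos12.8° = 93.6; c'Δl = 7.14; W sinα = 21.3
Slice 3: Δl = 1.2/cos24.3° = 1.317 m; N'_3 = 71·cos24.3° = 64.7; c'Δl = 3.82; W sinα = 29.2
Slice 4: Δl = 3.0/cos39.2° = 3.871 m; N'_4 = 209·cos39.2° = 162.0; c'Δl = 11.23; W sinα = 132.1
Slice 5: Δl = 1.3/cos59.2° = 2.539 m; N'_5 = 33·cos59.2° = 16.9; c'Δl = 7.36; W sinα = 28.3
Σc'Δl = 33.6 kN/m; ΣN' = 354.2 kN/m; ΣW sinα = 211.3 kN/m
Resisting = 33.6 + 354.2·tan35.4° = 33.6 + 251.7 = 285.3 kN/m
FS = 285.3 / 211.3 = 1.350

FS = 1.35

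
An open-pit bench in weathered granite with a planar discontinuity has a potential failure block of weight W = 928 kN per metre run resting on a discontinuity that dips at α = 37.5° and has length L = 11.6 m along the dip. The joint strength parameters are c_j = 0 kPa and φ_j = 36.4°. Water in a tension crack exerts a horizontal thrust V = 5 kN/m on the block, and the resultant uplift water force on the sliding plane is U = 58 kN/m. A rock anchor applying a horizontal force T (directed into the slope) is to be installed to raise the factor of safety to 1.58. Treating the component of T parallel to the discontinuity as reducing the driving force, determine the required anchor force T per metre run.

Resolving forces along and normal to the sliding plane, with the horizontal anchor force T adding T·sinα to the effective normal force and T·cosα acting up the plane against the driving force:
FS = [c_jL + (W cosα − U − V sinα + T sinα) tanφ_j] / [W sinα + V cosα − T cosα]
Without the anchor: N' = 675.2 kN/m, driving T_d = 568.9 kN/m, resisting R = 0·11.6 + 675.2·tan36.4° = 497.8 kN/m, FS = 0.88.
Setting FS = 1.58 and solving for T:
1.58·(568.9 − T cos37.5°) = 497.8 + T sin37.5°·tan36.4°
T·(sin37.5°·tan36.4° + 1.58·cos37.5°) = 1.58·568.9 − 497.8
T·(0.6088·0.7373 + 1.58·0.7934) = 898.9 − 497.8 = 401.1
T·1.7023 = 401.1
T = 235.6 kN/m

T = 236 kN/m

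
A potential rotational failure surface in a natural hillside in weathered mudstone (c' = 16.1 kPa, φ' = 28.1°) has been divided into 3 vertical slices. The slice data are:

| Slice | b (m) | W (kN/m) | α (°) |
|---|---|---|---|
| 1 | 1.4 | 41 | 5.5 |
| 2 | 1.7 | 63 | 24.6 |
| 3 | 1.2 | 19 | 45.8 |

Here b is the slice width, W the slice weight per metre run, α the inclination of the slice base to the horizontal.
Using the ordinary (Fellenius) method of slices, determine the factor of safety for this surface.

FS = 3.20

Ordinary method of slices: FS = Σ[c'·Δl_i + (W_i cosα_i)·tanφ'] / Σ W_i sinα_i, with Δl_i = b_i / cosα_i.
Slice 1: Δl = 1.4/cos5.5° = 1.406 m; N'_1 = 41·cos5.5° = 40.8; c'Δl = 22.64; W sinα = 3.9
Slice 2: Δl = 1.7/cos24.6° = 1.870 m; N'_2 = 63·cos24.6° = 57.3; c'Δl = 30.10; W sinα = 26.2
Slice 3: Δl = 1.2/cos45.8° = 1.721 m; N'_3 = 19·cos45.8° = 13.2; c'Δl = 27.71; W sinα = 13.6
Σc'Δl = 80.5 kN/m; ΣN' = 111.3 kN/m; ΣW sinα = 43.8 kN/m
Resisting = 80.5 + 111.3·tan28.1° = 80.5 + 59.4 = 139.9 kN/m
FS = 139.9 / 43.8 = 3.196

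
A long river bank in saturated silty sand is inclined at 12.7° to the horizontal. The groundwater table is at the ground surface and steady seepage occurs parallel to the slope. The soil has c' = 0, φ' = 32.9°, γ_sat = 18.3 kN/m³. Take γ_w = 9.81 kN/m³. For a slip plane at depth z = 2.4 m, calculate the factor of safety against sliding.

With seepage parallel to the slope and the water table at the surface, the effective normal stress on the slip plane uses the buoyant unit weight γ' = γ_sat − γ_w while the driving shear stress uses γ_sat:
FS = [c' + γ' z cos²β tanφ'] / [γ_sat z sinβ cosβ]
(For c' = 0 this reduces to FS = (γ'/γ_sat)·tanφ'/tanβ.)
γ' = 18.3 − 9.81 = 8.49 kN/m³
Numerator = 0.0 + 8.49·2.4·cos²12.7°·tan32.9° = 0.0 + 8.49·2.4·0.9517·0.6469 = 12.545 kPa
Denominator = 18.3·2.4·sin12.7°·cos12.7° = 18.3·2.4·0.2198·0.9755 = 9.419 kPa
FS = 12.545 / 9.419 = 1.332

FS = 1.33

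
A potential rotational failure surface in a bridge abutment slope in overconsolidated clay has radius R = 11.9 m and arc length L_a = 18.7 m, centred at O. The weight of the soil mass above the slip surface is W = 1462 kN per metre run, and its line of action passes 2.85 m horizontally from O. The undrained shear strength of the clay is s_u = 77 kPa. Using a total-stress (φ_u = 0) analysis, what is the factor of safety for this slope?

FS = 4.11

Taking moments about the centre O, the resisting moment is provided by the undrained shear strength acting along the arc:
M_R = s_u·L_a·R = 77·18.70·11.9 = 17134.8 kN·m/m
M_D = W·d = 1462·2.85 = 4166.7 kN·m/m
FS = M_R / M_D = 17134.8 / 4166.7 = 4.112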